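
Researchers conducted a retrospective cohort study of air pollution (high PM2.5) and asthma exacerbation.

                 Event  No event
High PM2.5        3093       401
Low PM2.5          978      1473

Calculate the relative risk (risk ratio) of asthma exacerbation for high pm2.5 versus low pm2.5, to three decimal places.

Cells: a = 3093, b = 401, c = 978, d = 1473.
Risk in exposed = 3093/3494 = 0.88523; risk in unexposed = 978/2451 = 0.39902.
RR = 0.88523 / 0.39902 = 2.21851
The risk among the exposed is 2.22 times that among the unexposed.

2.219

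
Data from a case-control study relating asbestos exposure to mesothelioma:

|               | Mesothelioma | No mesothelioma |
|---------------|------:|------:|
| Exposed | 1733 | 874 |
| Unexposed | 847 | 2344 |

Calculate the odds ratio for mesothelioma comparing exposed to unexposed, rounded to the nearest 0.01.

Cells: a = 1733, b = 874, c = 847, d = 2344.
OR = (a·d)/(b·c) = (1733 × 2344) / (874 × 847) = 4062152 / 740278 = 5.48733
The odds of mesothelioma are about 5.49 times as high in the exposed group.

5.49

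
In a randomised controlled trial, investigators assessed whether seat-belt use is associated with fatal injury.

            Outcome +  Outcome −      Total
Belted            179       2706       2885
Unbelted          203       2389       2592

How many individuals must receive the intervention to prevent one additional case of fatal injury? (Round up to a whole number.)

62

Risk in treated group = 179/2885 = 0.06205; risk in control = 203/2592 = 0.07832.
Absolute risk reduction = 0.07832 − 0.06205 = 0.01627
NNT = 1 / ARR = 1 / 0.01627 = 61.452 → round up → 62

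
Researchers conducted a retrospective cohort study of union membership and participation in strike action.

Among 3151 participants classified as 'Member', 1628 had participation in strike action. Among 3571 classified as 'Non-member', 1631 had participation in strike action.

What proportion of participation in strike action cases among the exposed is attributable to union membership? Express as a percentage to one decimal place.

11.6

From the description: a = 1628, b = 1523, c = 1631, d = 1940.
Risk in exposed = 1628/3151 = 0.51666; risk in unexposed = 1631/3571 = 0.45673.
RR = 0.51666/0.45673 = 1.13121
AR% = (RR − 1)/RR × 100 = (1.13121 − 1)/1.13121 × 100 = 11.5988%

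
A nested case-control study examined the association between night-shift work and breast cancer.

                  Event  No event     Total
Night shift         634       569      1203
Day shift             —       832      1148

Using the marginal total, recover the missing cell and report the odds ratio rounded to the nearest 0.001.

2.934

The missing cell is in the unexposed row: 1148 − 832 = 316.
So a = 634, b = 569, c = 316, d = 832.
OR = (a·d)/(b·c) = (634 × 832) / (569 × 316) = 527488 / 179804 = 2.93368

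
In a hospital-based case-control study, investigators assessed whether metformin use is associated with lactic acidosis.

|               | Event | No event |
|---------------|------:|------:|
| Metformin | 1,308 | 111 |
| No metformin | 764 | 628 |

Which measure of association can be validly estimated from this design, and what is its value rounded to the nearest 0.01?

9.69

Cells: a = 1308, b = 111, c = 764, d = 628.
This is a hospital-based case-control study: participants were sampled on outcome status, so risks in the source population cannot be estimated directly — relative risk is not valid here. The odds ratio is the appropriate measure.
OR = (a·d)/(b·c) = (1308 × 628) / (111 × 764) = 821424 / 84804 = 9.68615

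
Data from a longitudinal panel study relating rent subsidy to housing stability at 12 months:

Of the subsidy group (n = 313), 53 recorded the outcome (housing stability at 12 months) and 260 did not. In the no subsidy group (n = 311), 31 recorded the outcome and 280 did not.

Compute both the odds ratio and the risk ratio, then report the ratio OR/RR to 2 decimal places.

1.08

From the description: a = 53, b = 260, c = 31, d = 280.
OR = (53·280)/(260·31) = 14840/8060 = 1.84119
Risk in exposed = 53/313 = 0.16933; risk in unexposed = 31/311 = 0.09968; RR = 1.69875
OR/RR = 1.84119 / 1.69875 = 1.08385
The outcome is not rare, so the OR lies further from 1 than the RR.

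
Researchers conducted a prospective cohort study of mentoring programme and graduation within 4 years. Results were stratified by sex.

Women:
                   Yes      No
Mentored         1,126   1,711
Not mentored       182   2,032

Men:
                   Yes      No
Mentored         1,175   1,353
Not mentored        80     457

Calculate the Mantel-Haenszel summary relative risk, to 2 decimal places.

4.16

RR_MH = Σ(aᵢ·n₀ᵢ/nᵢ) / Σ(cᵢ·n₁ᵢ/nᵢ), with n₁ᵢ = aᵢ+bᵢ (exposed), n₀ᵢ = cᵢ+dᵢ (unexposed), nᵢ = n₁ᵢ+n₀ᵢ.
Stratum 1 (Women): n₁ = 2837, n₀ = 2214, n = 5051; a·n₀/n = 1126·2214/5051 = 493.5585; c·n₁/n = 182·2837/5051 = 102.2241
Stratum 2 (Men): n₁ = 2528, n₀ = 537, n = 3065; a·n₀/n = 1175·537/3065 = 205.8646; c·n₁/n = 80·2528/3065 = 65.9837
RR_MH = (493.5585 + 205.8646) / (102.2241 + 65.9837) = 699.4231 / 168.2078 = 4.15809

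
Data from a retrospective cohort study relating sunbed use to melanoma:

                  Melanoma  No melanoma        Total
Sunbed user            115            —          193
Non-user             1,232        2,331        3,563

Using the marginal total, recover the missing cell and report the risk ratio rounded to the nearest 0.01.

The missing cell is in the exposed row: 193 − 115 = 78.
So a = 115, b = 78, c = 1232, d = 2331.
RR = [a/(a+b)] / [c/(c+d)] = (115/193) / (1232/3563) = 0.59585/0.34578 = 1.72324

1.72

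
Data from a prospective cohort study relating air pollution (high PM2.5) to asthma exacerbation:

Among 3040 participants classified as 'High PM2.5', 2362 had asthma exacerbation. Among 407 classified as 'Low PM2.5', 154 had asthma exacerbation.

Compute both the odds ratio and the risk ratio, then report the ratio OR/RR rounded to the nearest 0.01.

From the description: a = 2362, b = 678, c = 154, d = 253.
OR = (2362·253)/(678·154) = 597586/104412 = 5.72335
Risk in exposed = 2362/3040 = 0.77697; risk in unexposed = 154/407 = 0.37838; RR = 2.05343
OR/RR = 5.72335 / 2.05343 = 2.78721
The outcome is not rare, so the OR lies further from 1 than the RR.

2.79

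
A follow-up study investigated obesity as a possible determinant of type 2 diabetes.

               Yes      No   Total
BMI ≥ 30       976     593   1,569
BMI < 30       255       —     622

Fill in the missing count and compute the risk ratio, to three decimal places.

1.517

The missing cell is in the unexposed row: 622 − 255 = 367.
So a = 976, b = 593, c = 255, d = 367.
RR = [a/(a+b)] / [c/(c+d)] = (976/1569) / (255/622) = 0.62205/0.40997 = 1.51732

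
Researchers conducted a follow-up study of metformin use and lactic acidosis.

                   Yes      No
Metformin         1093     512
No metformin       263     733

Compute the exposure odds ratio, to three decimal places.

5.950

Cells: a = 1093, b = 512, c = 263, d = 733.
OR = (a·d)/(b·c) = (1093 × 733) / (512 × 263) = 801169 / 134656 = 5.94975
The odds of lactic acidosis are about 5.95 times as high in the metformin group.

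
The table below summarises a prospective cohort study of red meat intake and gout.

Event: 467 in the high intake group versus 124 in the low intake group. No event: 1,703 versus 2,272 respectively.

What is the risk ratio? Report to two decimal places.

4.16

From the description: a = 467, b = 1703, c = 124, d = 2272.
Risk in exposed = 467/2170 = 0.21521; risk in unexposed = 124/2396 = 0.05175.
RR = 0.21521 / 0.05175 = 4.15836
The risk among the exposed is 4.16 times that among the unexposed.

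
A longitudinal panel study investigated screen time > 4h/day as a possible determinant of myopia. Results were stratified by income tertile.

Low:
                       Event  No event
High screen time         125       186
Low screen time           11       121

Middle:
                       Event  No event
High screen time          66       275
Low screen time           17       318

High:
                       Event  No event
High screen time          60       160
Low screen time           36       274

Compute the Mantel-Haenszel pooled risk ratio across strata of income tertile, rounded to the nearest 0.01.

3.36

RR_MH = Σ(aᵢ·n₀ᵢ/nᵢ) / Σ(cᵢ·n₁ᵢ/nᵢ), with n₁ᵢ = aᵢ+bᵢ (exposed), n₀ᵢ = cᵢ+dᵢ (unexposed), nᵢ = n₁ᵢ+n₀ᵢ.
Stratum 1 (Low): n₁ = 311, n₀ = 132, n = 443; a·n₀/n = 125·132/443 = 37.2460; c·n₁/n = 11·311/443 = 7.7223
Stratum 2 (Middle): n₁ = 341, n₀ = 335, n = 676; a·n₀/n = 66·335/676 = 32.7071; c·n₁/n = 17·341/676 = 8.5754
Stratum 3 (High): n₁ = 220, n₀ = 310, n = 530; a·n₀/n = 60·310/530 = 35.0943; c·n₁/n = 36·220/530 = 14.9434
RR_MH = (37.2460 + 32.7071 + 35.0943) / (7.7223 + 8.5754 + 14.9434) = 105.0475 / 31.2412 = 3.36247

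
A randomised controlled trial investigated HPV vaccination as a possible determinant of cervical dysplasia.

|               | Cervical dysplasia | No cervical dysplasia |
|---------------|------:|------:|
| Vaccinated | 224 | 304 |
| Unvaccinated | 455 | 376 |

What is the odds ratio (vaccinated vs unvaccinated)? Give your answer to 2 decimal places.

0.61

Cells: a = 224, b = 304, c = 455, d = 376.
OR = (a·d)/(b·c) = (224 × 376) / (304 × 455) = 84224 / 138320 = 0.60891
Exposure is associated with lower odds of cervical dysplasia (OR = 0.61 < 1).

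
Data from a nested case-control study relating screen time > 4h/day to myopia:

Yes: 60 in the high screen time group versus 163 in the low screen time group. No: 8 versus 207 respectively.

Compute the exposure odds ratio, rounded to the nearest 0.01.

9.52

From the description: a = 60, b = 8, c = 163, d = 207.
OR = (a·d)/(b·c) = (60 × 207) / (8 × 163) = 12420 / 1304 = 9.52454
The odds of myopia are about 9.52 times as high in the high screen time group.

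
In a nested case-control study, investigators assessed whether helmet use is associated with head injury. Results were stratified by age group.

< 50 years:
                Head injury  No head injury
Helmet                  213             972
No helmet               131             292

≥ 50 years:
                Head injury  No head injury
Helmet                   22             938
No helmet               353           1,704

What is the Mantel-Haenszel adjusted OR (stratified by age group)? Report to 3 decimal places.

OR_MH = Σ(aᵢdᵢ/nᵢ) / Σ(bᵢcᵢ/nᵢ), where nᵢ is the stratum total.
Stratum 1 (< 50 years): n = 1608; a·d/n = 213·292/1608 = 38.6791; b·c/n = 972·131/1608 = 79.1866
Stratum 2 (≥ 50 years): n = 3017; a·d/n = 22·1704/3017 = 12.4256; b·c/n = 938·353/3017 = 109.7494
OR_MH = (38.6791 + 12.4256) / (79.1866 + 109.7494) = 51.1047 / 188.9360 = 0.27049

0.270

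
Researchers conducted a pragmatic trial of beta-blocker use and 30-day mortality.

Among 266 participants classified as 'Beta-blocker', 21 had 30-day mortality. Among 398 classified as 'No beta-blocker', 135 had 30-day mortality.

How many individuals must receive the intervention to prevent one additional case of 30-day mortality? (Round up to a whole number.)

Risk in treated group = 21/266 = 0.07895; risk in control = 135/398 = 0.33920.
Absolute risk reduction = 0.33920 − 0.07895 = 0.26025
NNT = 1 / ARR = 1 / 0.26025 = 3.842 → round up → 4

4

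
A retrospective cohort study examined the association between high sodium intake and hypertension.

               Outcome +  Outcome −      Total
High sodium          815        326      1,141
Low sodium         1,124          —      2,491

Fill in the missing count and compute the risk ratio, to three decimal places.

1.583

The missing cell is in the unexposed row: 2491 − 1124 = 1367.
So a = 815, b = 326, c = 1124, d = 1367.
RR = [a/(a+b)] / [c/(c+d)] = (815/1141) / (1124/2491) = 0.71429/0.45122 = 1.58299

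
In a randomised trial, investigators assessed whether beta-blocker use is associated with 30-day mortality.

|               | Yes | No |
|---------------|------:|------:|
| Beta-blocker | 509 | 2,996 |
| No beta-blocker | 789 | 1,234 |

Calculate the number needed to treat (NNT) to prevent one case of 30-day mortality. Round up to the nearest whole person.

5

Risk in treated group = 509/3505 = 0.14522; risk in control = 789/2023 = 0.39001.
Absolute risk reduction = 0.39001 − 0.14522 = 0.24479
NNT = 1 / ARR = 1 / 0.24479 = 4.085 → round up → 5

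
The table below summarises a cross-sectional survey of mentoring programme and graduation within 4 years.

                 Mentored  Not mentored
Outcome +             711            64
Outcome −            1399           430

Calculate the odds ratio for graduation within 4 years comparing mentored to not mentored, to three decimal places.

Reading the table with exposure as columns: a = 711 (Mentored, case), b = 1399 (Mentored, non-case), c = 64 (Not mentored, case), d = 430.
OR = (a·d)/(b·c) = (711 × 430) / (1399 × 64) = 305730 / 89536 = 3.41460
The odds of graduation within 4 years are about 3.41 times as high in the mentored group.

3.415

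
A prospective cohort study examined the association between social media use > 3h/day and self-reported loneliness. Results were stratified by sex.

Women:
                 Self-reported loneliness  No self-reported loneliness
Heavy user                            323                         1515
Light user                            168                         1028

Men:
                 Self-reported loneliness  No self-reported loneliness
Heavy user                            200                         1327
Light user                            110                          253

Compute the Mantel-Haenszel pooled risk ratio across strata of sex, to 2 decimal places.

0.87

RR_MH = Σ(aᵢ·n₀ᵢ/nᵢ) / Σ(cᵢ·n₁ᵢ/nᵢ), with n₁ᵢ = aᵢ+bᵢ (exposed), n₀ᵢ = cᵢ+dᵢ (unexposed), nᵢ = n₁ᵢ+n₀ᵢ.
Stratum 1 (Women): n₁ = 1838, n₀ = 1196, n = 3034; a·n₀/n = 323·1196/3034 = 127.3263; c·n₁/n = 168·1838/3034 = 101.7746
Stratum 2 (Men): n₁ = 1527, n₀ = 363, n = 1890; a·n₀/n = 200·363/1890 = 38.4127; c·n₁/n = 110·1527/1890 = 88.8730
RR_MH = (127.3263 + 38.4127) / (101.7746 + 88.8730) = 165.7390 / 190.6476 = 0.86935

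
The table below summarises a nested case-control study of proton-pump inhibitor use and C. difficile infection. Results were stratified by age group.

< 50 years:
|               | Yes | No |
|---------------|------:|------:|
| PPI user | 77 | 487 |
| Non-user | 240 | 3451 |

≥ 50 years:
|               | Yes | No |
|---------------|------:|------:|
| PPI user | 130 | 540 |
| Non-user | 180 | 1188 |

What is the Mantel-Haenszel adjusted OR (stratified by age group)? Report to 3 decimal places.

OR_MH = Σ(aᵢdᵢ/nᵢ) / Σ(bᵢcᵢ/nᵢ), where nᵢ is the stratum total.
Stratum 1 (< 50 years): n = 4255; a·d/n = 77·3451/4255 = 62.4505; b·c/n = 487·240/4255 = 27.4689
Stratum 2 (≥ 50 years): n = 2038; a·d/n = 130·1188/2038 = 75.7802; b·c/n = 540·180/2038 = 47.6938
OR_MH = (62.4505 + 75.7802) / (27.4689 + 47.6938) = 138.2307 / 75.1627 = 1.83909

1.839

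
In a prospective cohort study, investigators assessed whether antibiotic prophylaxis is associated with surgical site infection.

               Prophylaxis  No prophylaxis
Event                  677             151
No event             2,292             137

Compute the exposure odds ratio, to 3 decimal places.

Reading the table with exposure as columns: a = 677 (Prophylaxis, case), b = 2292 (Prophylaxis, non-case), c = 151 (No prophylaxis, case), d = 137.
OR = (a·d)/(b·c) = (677 × 137) / (2292 × 151) = 92749 / 346092 = 0.26799
Exposure is associated with lower odds of surgical site infection (OR = 0.27 < 1).

0.268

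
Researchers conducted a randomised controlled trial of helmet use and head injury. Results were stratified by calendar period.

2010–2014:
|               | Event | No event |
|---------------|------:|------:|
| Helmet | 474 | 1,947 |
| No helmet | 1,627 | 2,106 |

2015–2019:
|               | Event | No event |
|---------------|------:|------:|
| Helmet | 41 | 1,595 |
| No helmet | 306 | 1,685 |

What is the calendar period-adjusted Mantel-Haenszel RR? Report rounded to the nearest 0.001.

0.398

RR_MH = Σ(aᵢ·n₀ᵢ/nᵢ) / Σ(cᵢ·n₁ᵢ/nᵢ), with n₁ᵢ = aᵢ+bᵢ (exposed), n₀ᵢ = cᵢ+dᵢ (unexposed), nᵢ = n₁ᵢ+n₀ᵢ.
Stratum 1 (2010–2014): n₁ = 2421, n₀ = 3733, n = 6154; a·n₀/n = 474·3733/6154 = 287.5271; c·n₁/n = 1627·2421/6154 = 640.0661
Stratum 2 (2015–2019): n₁ = 1636, n₀ = 1991, n = 3627; a·n₀/n = 41·1991/3627 = 22.5065; c·n₁/n = 306·1636/3627 = 138.0248
RR_MH = (287.5271 + 22.5065) / (640.0661 + 138.0248) = 310.0336 / 778.0909 = 0.39845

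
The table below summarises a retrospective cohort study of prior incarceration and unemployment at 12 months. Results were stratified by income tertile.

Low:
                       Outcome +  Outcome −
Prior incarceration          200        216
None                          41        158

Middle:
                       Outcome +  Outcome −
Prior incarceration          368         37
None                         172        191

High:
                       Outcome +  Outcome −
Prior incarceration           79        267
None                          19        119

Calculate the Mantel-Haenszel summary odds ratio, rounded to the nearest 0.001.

4.894

OR_MH = Σ(aᵢdᵢ/nᵢ) / Σ(bᵢcᵢ/nᵢ), where nᵢ is the stratum total.
Stratum 1 (Low): n = 615; a·d/n = 200·158/615 = 51.3821; b·c/n = 216·41/615 = 14.4000
Stratum 2 (Middle): n = 768; a·d/n = 368·191/768 = 91.5208; b·c/n = 37·172/768 = 8.2865
Stratum 3 (High): n = 484; a·d/n = 79·119/484 = 19.4236; b·c/n = 267·19/484 = 10.4814
OR_MH = (51.3821 + 91.5208 + 19.4236) / (14.4000 + 8.2865 + 10.4814) = 162.3265 / 33.1679 = 4.89409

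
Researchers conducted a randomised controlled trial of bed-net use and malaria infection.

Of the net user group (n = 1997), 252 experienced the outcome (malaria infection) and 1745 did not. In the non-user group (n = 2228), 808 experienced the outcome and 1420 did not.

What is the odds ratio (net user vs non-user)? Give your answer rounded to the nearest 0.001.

0.254

From the description: a = 252, b = 1745, c = 808, d = 1420.
OR = (a·d)/(b·c) = (252 × 1420) / (1745 × 808) = 357840 / 1409960 = 0.25379
Exposure is associated with lower odds of malaria infection (OR = 0.25 < 1).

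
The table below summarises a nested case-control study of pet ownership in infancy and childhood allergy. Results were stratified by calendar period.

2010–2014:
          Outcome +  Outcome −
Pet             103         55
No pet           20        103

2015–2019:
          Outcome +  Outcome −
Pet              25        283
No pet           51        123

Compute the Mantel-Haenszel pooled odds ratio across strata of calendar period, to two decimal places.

OR_MH = Σ(aᵢdᵢ/nᵢ) / Σ(bᵢcᵢ/nᵢ), where nᵢ is the stratum total.
Stratum 1 (2010–2014): n = 281; a·d/n = 103·103/281 = 37.7544; b·c/n = 55·20/281 = 3.9146
Stratum 2 (2015–2019): n = 482; a·d/n = 25·123/482 = 6.3797; b·c/n = 283·51/482 = 29.9440
OR_MH = (37.7544 + 6.3797) / (3.9146 + 29.9440) = 44.1341 / 33.8586 = 1.30348

1.30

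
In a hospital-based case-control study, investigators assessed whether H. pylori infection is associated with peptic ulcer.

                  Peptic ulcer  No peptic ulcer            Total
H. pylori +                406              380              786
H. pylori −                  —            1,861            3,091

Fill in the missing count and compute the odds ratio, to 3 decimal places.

1.617

The missing cell is in the unexposed row: 3091 − 1861 = 1230.
So a = 406, b = 380, c = 1230, d = 1861.
OR = (a·d)/(b·c) = (406 × 1861) / (380 × 1230) = 755566 / 467400 = 1.61653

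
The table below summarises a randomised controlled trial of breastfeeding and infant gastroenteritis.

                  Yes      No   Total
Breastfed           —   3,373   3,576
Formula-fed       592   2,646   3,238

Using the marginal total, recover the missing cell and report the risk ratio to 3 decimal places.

0.310

The missing cell is in the exposed row: 3576 − 3373 = 203.
So a = 203, b = 3373, c = 592, d = 2646.
RR = [a/(a+b)] / [c/(c+d)] = (203/3576) / (592/3238) = 0.05677/0.18283 = 0.31049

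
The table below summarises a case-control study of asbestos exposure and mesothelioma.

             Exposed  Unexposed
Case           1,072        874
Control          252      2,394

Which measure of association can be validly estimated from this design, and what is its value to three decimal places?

11.652

Reading the table with exposure as columns: a = 1072 (Exposed, case), b = 252 (Exposed, non-case), c = 874 (Unexposed, case), d = 2394.
This is a case-control study: participants were sampled on outcome status, so risks in the source population cannot be estimated directly — relative risk is not valid here. The odds ratio is the appropriate measure.
OR = (a·d)/(b·c) = (1072 × 2394) / (252 × 874) = 2566368 / 220248 = 11.65217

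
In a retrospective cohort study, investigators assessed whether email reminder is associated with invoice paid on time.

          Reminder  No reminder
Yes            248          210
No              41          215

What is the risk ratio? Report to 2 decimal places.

Reading the table with exposure as columns: a = 248 (Reminder, case), b = 41 (Reminder, non-case), c = 210 (No reminder, case), d = 215.
Risk in exposed = 248/289 = 0.85813; risk in unexposed = 210/425 = 0.49412.
RR = 0.85813 / 0.49412 = 1.73669
The risk among the exposed is 1.74 times that among the unexposed.

1.74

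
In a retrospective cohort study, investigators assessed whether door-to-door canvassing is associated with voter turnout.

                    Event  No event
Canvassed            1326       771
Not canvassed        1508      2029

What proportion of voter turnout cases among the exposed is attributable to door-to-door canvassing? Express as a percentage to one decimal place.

32.6

Cells: a = 1326, b = 771, c = 1508, d = 2029.
Risk in exposed = 1326/2097 = 0.63233; risk in unexposed = 1508/3537 = 0.42635.
RR = 0.63233/0.42635 = 1.48313
AR% = (RR − 1)/RR × 100 = (1.48313 − 1)/1.48313 × 100 = 32.5750%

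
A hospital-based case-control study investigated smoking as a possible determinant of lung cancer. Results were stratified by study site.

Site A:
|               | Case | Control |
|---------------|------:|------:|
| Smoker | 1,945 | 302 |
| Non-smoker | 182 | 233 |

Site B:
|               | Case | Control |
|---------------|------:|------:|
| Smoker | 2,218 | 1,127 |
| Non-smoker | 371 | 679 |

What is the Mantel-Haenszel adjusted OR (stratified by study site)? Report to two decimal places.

4.43

OR_MH = Σ(aᵢdᵢ/nᵢ) / Σ(bᵢcᵢ/nᵢ), where nᵢ is the stratum total.
Stratum 1 (Site A): n = 2662; a·d/n = 1945·233/2662 = 170.2423; b·c/n = 302·182/2662 = 20.6476
Stratum 2 (Site B): n = 4395; a·d/n = 2218·679/4395 = 342.6671; b·c/n = 1127·371/4395 = 95.1347
OR_MH = (170.2423 + 342.6671) / (20.6476 + 95.1347) = 512.9094 / 115.7823 = 4.42995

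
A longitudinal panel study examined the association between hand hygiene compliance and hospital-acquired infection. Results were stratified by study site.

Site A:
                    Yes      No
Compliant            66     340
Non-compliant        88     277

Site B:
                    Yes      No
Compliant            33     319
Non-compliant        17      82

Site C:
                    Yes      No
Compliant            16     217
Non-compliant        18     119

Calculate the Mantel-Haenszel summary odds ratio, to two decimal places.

0.57

OR_MH = Σ(aᵢdᵢ/nᵢ) / Σ(bᵢcᵢ/nᵢ), where nᵢ is the stratum total.
Stratum 1 (Site A): n = 771; a·d/n = 66·277/771 = 23.7121; b·c/n = 340·88/771 = 38.8067
Stratum 2 (Site B): n = 451; a·d/n = 33·82/451 = 6.0000; b·c/n = 319·17/451 = 12.0244
Stratum 3 (Site C): n = 370; a·d/n = 16·119/370 = 5.1459; b·c/n = 217·18/370 = 10.5568
OR_MH = (23.7121 + 6.0000 + 5.1459) / (38.8067 + 12.0244 + 10.5568) = 34.8580 / 61.3879 = 0.56783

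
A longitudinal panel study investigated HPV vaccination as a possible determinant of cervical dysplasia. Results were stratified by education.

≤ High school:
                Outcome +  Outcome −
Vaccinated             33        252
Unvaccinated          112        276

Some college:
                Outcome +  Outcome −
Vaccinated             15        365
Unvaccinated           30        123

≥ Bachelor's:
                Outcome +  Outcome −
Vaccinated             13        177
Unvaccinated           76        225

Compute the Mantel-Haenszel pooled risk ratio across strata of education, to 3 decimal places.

0.319

RR_MH = Σ(aᵢ·n₀ᵢ/nᵢ) / Σ(cᵢ·n₁ᵢ/nᵢ), with n₁ᵢ = aᵢ+bᵢ (exposed), n₀ᵢ = cᵢ+dᵢ (unexposed), nᵢ = n₁ᵢ+n₀ᵢ.
Stratum 1 (≤ High school): n₁ = 285, n₀ = 388, n = 673; a·n₀/n = 33·388/673 = 19.0253; c·n₁/n = 112·285/673 = 47.4294
Stratum 2 (Some college): n₁ = 380, n₀ = 153, n = 533; a·n₀/n = 15·153/533 = 4.3058; c·n₁/n = 30·380/533 = 21.3884
Stratum 3 (≥ Bachelor's): n₁ = 190, n₀ = 301, n = 491; a·n₀/n = 13·301/491 = 7.9695; c·n₁/n = 76·190/491 = 29.4094
RR_MH = (19.0253 + 4.3058 + 7.9695) / (47.4294 + 21.3884 + 29.4094) = 31.3005 / 98.2272 = 0.31865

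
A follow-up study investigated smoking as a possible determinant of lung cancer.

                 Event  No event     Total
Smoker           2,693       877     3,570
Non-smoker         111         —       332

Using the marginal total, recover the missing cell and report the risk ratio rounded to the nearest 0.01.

2.26

The missing cell is in the unexposed row: 332 − 111 = 221.
So a = 2693, b = 877, c = 111, d = 221.
RR = [a/(a+b)] / [c/(c+d)] = (2693/3570) / (111/332) = 0.75434/0.33434 = 2.25623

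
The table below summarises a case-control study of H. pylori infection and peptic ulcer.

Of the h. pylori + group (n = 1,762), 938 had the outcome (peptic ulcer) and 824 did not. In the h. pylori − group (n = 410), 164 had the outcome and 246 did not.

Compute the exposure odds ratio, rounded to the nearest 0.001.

From the description: a = 938, b = 824, c = 164, d = 246.
OR = (a·d)/(b·c) = (938 × 246) / (824 × 164) = 230748 / 135136 = 1.70752
The odds of peptic ulcer are about 1.71 times as high in the h. pylori + group.

1.708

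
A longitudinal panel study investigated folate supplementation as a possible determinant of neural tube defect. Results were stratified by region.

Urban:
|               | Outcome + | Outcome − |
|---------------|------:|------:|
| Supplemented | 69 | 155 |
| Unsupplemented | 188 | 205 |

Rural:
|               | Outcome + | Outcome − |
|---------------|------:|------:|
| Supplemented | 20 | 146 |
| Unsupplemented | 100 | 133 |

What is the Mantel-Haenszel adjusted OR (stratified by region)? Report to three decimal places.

OR_MH = Σ(aᵢdᵢ/nᵢ) / Σ(bᵢcᵢ/nᵢ), where nᵢ is the stratum total.
Stratum 1 (Urban): n = 617; a·d/n = 69·205/617 = 22.9254; b·c/n = 155·188/617 = 47.2285
Stratum 2 (Rural): n = 399; a·d/n = 20·133/399 = 6.6667; b·c/n = 146·100/399 = 36.5915
OR_MH = (22.9254 + 6.6667) / (47.2285 + 36.5915) = 29.5921 / 83.8200 = 0.35304

0.353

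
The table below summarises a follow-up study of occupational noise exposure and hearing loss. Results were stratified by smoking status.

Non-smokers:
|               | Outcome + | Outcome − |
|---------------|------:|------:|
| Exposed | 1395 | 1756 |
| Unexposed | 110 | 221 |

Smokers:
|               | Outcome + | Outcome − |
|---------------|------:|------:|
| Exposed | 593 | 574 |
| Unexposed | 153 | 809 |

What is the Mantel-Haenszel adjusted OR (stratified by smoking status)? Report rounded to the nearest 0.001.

OR_MH = Σ(aᵢdᵢ/nᵢ) / Σ(bᵢcᵢ/nᵢ), where nᵢ is the stratum total.
Stratum 1 (Non-smokers): n = 3482; a·d/n = 1395·221/3482 = 88.5396; b·c/n = 1756·110/3482 = 55.4739
Stratum 2 (Smokers): n = 2129; a·d/n = 593·809/2129 = 225.3344; b·c/n = 574·153/2129 = 41.2504
OR_MH = (88.5396 + 225.3344) / (55.4739 + 41.2504) = 313.8741 / 96.7242 = 3.24504

3.245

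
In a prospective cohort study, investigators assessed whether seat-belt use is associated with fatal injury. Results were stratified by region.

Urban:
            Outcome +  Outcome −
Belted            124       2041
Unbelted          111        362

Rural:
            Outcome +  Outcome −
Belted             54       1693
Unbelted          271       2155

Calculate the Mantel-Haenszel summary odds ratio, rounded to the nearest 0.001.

OR_MH = Σ(aᵢdᵢ/nᵢ) / Σ(bᵢcᵢ/nᵢ), where nᵢ is the stratum total.
Stratum 1 (Urban): n = 2638; a·d/n = 124·362/2638 = 17.0159; b·c/n = 2041·111/2638 = 85.8798
Stratum 2 (Rural): n = 4173; a·d/n = 54·2155/4173 = 27.8864; b·c/n = 1693·271/4173 = 109.9456
OR_MH = (17.0159 + 27.8864) / (85.8798 + 109.9456) = 44.9023 / 195.8254 = 0.22930

0.229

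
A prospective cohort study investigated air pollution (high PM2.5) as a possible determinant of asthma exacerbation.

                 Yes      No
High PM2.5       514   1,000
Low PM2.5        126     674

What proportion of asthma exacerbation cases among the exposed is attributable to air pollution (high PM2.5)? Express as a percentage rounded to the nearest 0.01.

53.61

Cells: a = 514, b = 1000, c = 126, d = 674.
Risk in exposed = 514/1514 = 0.33950; risk in unexposed = 126/800 = 0.15750.
RR = 0.33950/0.15750 = 2.15554
AR% = (RR − 1)/RR × 100 = (2.15554 − 1)/2.15554 × 100 = 53.6080%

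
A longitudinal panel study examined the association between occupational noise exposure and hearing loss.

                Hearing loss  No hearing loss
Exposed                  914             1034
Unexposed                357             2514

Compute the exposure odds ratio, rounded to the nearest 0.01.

Cells: a = 914, b = 1034, c = 357, d = 2514.
OR = (a·d)/(b·c) = (914 × 2514) / (1034 × 357) = 2297796 / 369138 = 6.22476
The odds of hearing loss are about 6.22 times as high in the exposed group.

6.22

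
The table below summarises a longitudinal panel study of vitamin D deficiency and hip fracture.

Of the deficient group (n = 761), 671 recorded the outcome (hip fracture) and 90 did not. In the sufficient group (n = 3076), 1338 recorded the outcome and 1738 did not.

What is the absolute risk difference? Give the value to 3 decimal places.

0.447

From the description: a = 671, b = 90, c = 1338, d = 1738.
Risk in exposed = 671/761 = 0.881735; risk in unexposed = 1338/3076 = 0.434980.
Risk difference = 0.881735 − 0.434980 = 0.446754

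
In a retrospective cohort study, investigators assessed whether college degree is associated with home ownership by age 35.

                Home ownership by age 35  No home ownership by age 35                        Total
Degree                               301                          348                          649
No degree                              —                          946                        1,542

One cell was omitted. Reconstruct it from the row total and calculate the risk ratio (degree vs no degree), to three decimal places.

1.200

The missing cell is in the unexposed row: 1542 − 946 = 596.
So a = 301, b = 348, c = 596, d = 946.
RR = [a/(a+b)] / [c/(c+d)] = (301/649) / (596/1542) = 0.46379/0.38651 = 1.19994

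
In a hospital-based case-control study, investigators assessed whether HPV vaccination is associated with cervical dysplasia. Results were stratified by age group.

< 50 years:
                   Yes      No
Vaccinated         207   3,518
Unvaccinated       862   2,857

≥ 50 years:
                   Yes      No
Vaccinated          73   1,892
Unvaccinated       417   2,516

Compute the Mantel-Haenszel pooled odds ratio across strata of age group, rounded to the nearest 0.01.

0.21

OR_MH = Σ(aᵢdᵢ/nᵢ) / Σ(bᵢcᵢ/nᵢ), where nᵢ is the stratum total.
Stratum 1 (< 50 years): n = 7444; a·d/n = 207·2857/7444 = 79.4464; b·c/n = 3518·862/7444 = 407.3772
Stratum 2 (≥ 50 years): n = 4898; a·d/n = 73·2516/4898 = 37.4986; b·c/n = 1892·417/4898 = 161.0788
OR_MH = (79.4464 + 37.4986) / (407.3772 + 161.0788) = 116.9450 / 568.4560 = 0.20572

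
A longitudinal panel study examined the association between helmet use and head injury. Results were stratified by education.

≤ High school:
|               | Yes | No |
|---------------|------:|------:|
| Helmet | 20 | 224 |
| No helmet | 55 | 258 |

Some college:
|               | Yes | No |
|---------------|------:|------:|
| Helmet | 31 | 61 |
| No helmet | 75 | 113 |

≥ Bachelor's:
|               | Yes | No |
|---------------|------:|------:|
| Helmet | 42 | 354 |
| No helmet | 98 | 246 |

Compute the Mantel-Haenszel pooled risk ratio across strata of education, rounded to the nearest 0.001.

RR_MH = Σ(aᵢ·n₀ᵢ/nᵢ) / Σ(cᵢ·n₁ᵢ/nᵢ), with n₁ᵢ = aᵢ+bᵢ (exposed), n₀ᵢ = cᵢ+dᵢ (unexposed), nᵢ = n₁ᵢ+n₀ᵢ.
Stratum 1 (≤ High school): n₁ = 244, n₀ = 313, n = 557; a·n₀/n = 20·313/557 = 11.2388; c·n₁/n = 55·244/557 = 24.0934
Stratum 2 (Some college): n₁ = 92, n₀ = 188, n = 280; a·n₀/n = 31·188/280 = 20.8143; c·n₁/n = 75·92/280 = 24.6429
Stratum 3 (≥ Bachelor's): n₁ = 396, n₀ = 344, n = 740; a·n₀/n = 42·344/740 = 19.5243; c·n₁/n = 98·396/740 = 52.4432
RR_MH = (11.2388 + 20.8143 + 19.5243) / (24.0934 + 24.6429 + 52.4432) = 51.5774 / 101.1795 = 0.50976

0.510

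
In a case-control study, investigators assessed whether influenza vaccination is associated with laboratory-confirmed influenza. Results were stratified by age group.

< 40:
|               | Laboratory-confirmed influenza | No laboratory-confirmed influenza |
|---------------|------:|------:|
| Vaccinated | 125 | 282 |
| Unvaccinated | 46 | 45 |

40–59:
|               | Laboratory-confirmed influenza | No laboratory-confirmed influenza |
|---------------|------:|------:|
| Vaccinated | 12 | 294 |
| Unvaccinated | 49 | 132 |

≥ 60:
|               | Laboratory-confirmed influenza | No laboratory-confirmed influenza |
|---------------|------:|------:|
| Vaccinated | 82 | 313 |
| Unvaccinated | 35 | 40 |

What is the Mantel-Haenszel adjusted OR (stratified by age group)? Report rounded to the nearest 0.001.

0.273

OR_MH = Σ(aᵢdᵢ/nᵢ) / Σ(bᵢcᵢ/nᵢ), where nᵢ is the stratum total.
Stratum 1 (< 40): n = 498; a·d/n = 125·45/498 = 11.2952; b·c/n = 282·46/498 = 26.0482
Stratum 2 (40–59): n = 487; a·d/n = 12·132/487 = 3.2526; b·c/n = 294·49/487 = 29.5811
Stratum 3 (≥ 60): n = 470; a·d/n = 82·40/470 = 6.9787; b·c/n = 313·35/470 = 23.3085
OR_MH = (11.2952 + 3.2526 + 6.9787) / (26.0482 + 29.5811 + 23.3085) = 21.5265 / 78.9378 = 0.27270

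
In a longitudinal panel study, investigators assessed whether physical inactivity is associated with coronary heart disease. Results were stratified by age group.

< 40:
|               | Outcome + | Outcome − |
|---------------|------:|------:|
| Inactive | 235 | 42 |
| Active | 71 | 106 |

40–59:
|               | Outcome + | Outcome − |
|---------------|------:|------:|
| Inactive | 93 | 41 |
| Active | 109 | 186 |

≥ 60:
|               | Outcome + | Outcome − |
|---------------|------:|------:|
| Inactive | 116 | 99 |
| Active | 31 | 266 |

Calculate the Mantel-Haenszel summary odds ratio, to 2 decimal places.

OR_MH = Σ(aᵢdᵢ/nᵢ) / Σ(bᵢcᵢ/nᵢ), where nᵢ is the stratum total.
Stratum 1 (< 40): n = 454; a·d/n = 235·106/454 = 54.8678; b·c/n = 42·71/454 = 6.5683
Stratum 2 (40–59): n = 429; a·d/n = 93·186/429 = 40.3217; b·c/n = 41·109/429 = 10.4172
Stratum 3 (≥ 60): n = 512; a·d/n = 116·266/512 = 60.2656; b·c/n = 99·31/512 = 5.9941
OR_MH = (54.8678 + 40.3217 + 60.2656) / (6.5683 + 10.4172 + 5.9941) = 155.4551 / 22.9797 = 6.76490

6.76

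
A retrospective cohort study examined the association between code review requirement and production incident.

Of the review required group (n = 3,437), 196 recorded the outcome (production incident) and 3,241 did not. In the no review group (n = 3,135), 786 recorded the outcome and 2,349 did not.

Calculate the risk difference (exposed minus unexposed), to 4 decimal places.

-0.1937

From the description: a = 196, b = 3241, c = 786, d = 2349.
Risk in exposed = 196/3437 = 0.057026; risk in unexposed = 786/3135 = 0.250718.
Risk difference = 0.057026 − 0.250718 = -0.193691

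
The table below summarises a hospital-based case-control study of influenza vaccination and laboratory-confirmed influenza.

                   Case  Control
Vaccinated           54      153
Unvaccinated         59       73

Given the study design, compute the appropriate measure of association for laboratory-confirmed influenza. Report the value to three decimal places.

0.437

Cells: a = 54, b = 153, c = 59, d = 73.
This is a hospital-based case-control study: participants were sampled on outcome status, so risks in the source population cannot be estimated directly — relative risk is not valid here. The odds ratio is the appropriate measure.
OR = (a·d)/(b·c) = (54 × 73) / (153 × 59) = 3942 / 9027 = 0.43669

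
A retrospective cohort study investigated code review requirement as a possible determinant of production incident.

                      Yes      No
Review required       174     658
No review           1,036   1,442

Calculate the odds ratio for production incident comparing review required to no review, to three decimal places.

0.368

Cells: a = 174, b = 658, c = 1036, d = 1442.
OR = (a·d)/(b·c) = (174 × 1442) / (658 × 1036) = 250908 / 681688 = 0.36807
Exposure is associated with lower odds of production incident (OR = 0.37 < 1).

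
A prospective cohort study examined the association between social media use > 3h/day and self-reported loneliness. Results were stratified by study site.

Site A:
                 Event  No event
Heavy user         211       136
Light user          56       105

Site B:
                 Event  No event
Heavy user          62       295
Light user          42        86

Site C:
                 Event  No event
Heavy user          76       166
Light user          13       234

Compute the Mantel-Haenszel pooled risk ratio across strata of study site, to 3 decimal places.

RR_MH = Σ(aᵢ·n₀ᵢ/nᵢ) / Σ(cᵢ·n₁ᵢ/nᵢ), with n₁ᵢ = aᵢ+bᵢ (exposed), n₀ᵢ = cᵢ+dᵢ (unexposed), nᵢ = n₁ᵢ+n₀ᵢ.
Stratum 1 (Site A): n₁ = 347, n₀ = 161, n = 508; a·n₀/n = 211·161/508 = 66.8720; c·n₁/n = 56·347/508 = 38.2520
Stratum 2 (Site B): n₁ = 357, n₀ = 128, n = 485; a·n₀/n = 62·128/485 = 16.3629; c·n₁/n = 42·357/485 = 30.9155
Stratum 3 (Site C): n₁ = 242, n₀ = 247, n = 489; a·n₀/n = 76·247/489 = 38.3885; c·n₁/n = 13·242/489 = 6.4335
RR_MH = (66.8720 + 16.3629 + 38.3885) / (38.2520 + 30.9155 + 6.4335) = 121.6235 / 75.6010 = 1.60876

1.609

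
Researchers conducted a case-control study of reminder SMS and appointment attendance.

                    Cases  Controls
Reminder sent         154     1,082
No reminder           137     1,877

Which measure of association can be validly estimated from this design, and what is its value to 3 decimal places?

1.950

Cells: a = 154, b = 1082, c = 137, d = 1877.
This is a case-control study: participants were sampled on outcome status, so risks in the source population cannot be estimated directly — relative risk is not valid here. The odds ratio is the appropriate measure.
OR = (a·d)/(b·c) = (154 × 1877) / (1082 × 137) = 289058 / 148234 = 1.95001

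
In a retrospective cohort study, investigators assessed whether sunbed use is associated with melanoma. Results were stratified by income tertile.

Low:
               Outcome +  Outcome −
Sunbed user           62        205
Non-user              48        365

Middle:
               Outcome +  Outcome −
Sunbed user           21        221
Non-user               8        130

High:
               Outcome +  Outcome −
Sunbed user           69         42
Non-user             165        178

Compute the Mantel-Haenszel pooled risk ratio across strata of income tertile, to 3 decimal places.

RR_MH = Σ(aᵢ·n₀ᵢ/nᵢ) / Σ(cᵢ·n₁ᵢ/nᵢ), with n₁ᵢ = aᵢ+bᵢ (exposed), n₀ᵢ = cᵢ+dᵢ (unexposed), nᵢ = n₁ᵢ+n₀ᵢ.
Stratum 1 (Low): n₁ = 267, n₀ = 413, n = 680; a·n₀/n = 62·413/680 = 37.6559; c·n₁/n = 48·267/680 = 18.8471
Stratum 2 (Middle): n₁ = 242, n₀ = 138, n = 380; a·n₀/n = 21·138/380 = 7.6263; c·n₁/n = 8·242/380 = 5.0947
Stratum 3 (High): n₁ = 111, n₀ = 343, n = 454; a·n₀/n = 69·343/454 = 52.1300; c·n₁/n = 165·111/454 = 40.3414
RR_MH = (37.6559 + 7.6263 + 52.1300) / (18.8471 + 5.0947 + 40.3414) = 97.4122 / 64.2832 = 1.51536

1.515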